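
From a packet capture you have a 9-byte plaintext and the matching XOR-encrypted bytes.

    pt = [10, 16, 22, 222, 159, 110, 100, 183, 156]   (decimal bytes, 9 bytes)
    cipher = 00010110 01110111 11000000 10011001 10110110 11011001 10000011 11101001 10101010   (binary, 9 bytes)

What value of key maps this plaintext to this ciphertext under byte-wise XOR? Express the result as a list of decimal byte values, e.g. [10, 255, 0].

[28, 103, 214, 71, 41, 183, 231, 94, 54]

Since cipher = pt ⊕ key, XORing both sides with pt gives key = pt ⊕ cipher.
0a ^ 16 = 1c
10 ^ 77 = 67
16 ^ c0 = d6
de ^ 99 = 47
9f ^ b6 = 29
6e ^ d9 = b7
64 ^ 83 = e7
b7 ^ e9 = 5e
9c ^ aa = 36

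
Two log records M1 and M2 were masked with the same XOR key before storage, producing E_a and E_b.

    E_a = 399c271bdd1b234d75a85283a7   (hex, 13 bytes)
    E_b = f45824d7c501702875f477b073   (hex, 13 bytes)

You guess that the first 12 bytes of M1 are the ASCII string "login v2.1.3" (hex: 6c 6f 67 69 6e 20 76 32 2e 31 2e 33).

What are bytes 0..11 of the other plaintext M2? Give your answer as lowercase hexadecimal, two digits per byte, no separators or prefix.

a1ab64a5763a25572e6d0b00

First, E_a ⊕ E_b = (M1 ⊕ K) ⊕ (M2 ⊕ K) = M1 ⊕ M2, so the key drops out. Then M2 = (M1 ⊕ M2) ⊕ M1 over the first 12 bytes.
byte 0: (39 ⊕ f4) ⊕ 6c = cd ⊕ 6c = a1
byte 1: (9c ⊕ 58) ⊕ 6f = c4 ⊕ 6f = ab
byte 2: (27 ⊕ 24) ⊕ 67 = 03 ⊕ 67 = 64
byte 3: (1b ⊕ d7) ⊕ 69 = cc ⊕ 69 = a5
byte 4: (dd ⊕ c5) ⊕ 6e = 18 ⊕ 6e = 76
byte 5: (1b ⊕ 01) ⊕ 20 = 1a ⊕ 20 = 3a
byte 6: (23 ⊕ 70) ⊕ 76 = 53 ⊕ 76 = 25
byte 7: (4d ⊕ 28) ⊕ 32 = 65 ⊕ 32 = 57
byte 8: (75 ⊕ 75) ⊕ 2e = 00 ⊕ 2e = 2e
byte 9: (a8 ⊕ f4) ⊕ 31 = 5c ⊕ 31 = 6d
byte 10: (52 ⊕ 77) ⊕ 2e = 25 ⊕ 2e = 0b
byte 11: (83 ⊕ b0) ⊕ 33 = 33 ⊕ 33 = 00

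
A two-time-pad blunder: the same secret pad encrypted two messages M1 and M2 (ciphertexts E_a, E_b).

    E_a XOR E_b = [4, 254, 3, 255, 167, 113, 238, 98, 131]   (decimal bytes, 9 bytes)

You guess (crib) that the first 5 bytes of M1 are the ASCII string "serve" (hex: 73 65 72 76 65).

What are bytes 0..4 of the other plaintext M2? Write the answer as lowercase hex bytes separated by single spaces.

77 9b 71 89 c2

Since E_a ⊕ E_b = M1 ⊕ M2, XORing with the guessed M1 bytes yields the corresponding M2 bytes: M2 = (E_a ⊕ E_b) ⊕ M1.
byte 0: 00000100 xor 01110011 = 01110111
byte 1: 11111110 xor 01100101 = 10011011
byte 2: 00000011 xor 01110010 = 01110001
byte 3: 11111111 xor 01110110 = 10001001
byte 4: 10100111 xor 01100101 = 11000010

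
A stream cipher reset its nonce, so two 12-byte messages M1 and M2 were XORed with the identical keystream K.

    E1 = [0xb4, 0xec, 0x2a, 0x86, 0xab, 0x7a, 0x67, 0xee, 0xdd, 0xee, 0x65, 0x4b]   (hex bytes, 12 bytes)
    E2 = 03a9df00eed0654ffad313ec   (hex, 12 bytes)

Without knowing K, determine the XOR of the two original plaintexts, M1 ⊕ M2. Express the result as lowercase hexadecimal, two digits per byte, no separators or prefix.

E1 ⊕ E2 = (M1 ⊕ K) ⊕ (M2 ⊕ K) = M1 ⊕ M2 — the shared key cancels under XOR.
byte 0: 10110100 xor 00000011 = 10110111
byte 1: 11101100 xor 10101001 = 01000101
byte 2: 00101010 xor 11011111 = 11110101
byte 3: 10000110 xor 00000000 = 10000110
byte 4: 10101011 xor 11101110 = 01000101
byte 5: 01111010 xor 11010000 = 10101010
byte 6: 01100111 xor 01100101 = 00000010
byte 7: 11101110 xor 01001111 = 10100001
byte 8: 11011101 xor 11111010 = 00100111
byte 9: 11101110 xor 11010011 = 00111101
byte 10: 01100101 xor 00010011 = 01110110
byte 11: 01001011 xor 11101100 = 10100111

b745f58645aa02a1273d76a7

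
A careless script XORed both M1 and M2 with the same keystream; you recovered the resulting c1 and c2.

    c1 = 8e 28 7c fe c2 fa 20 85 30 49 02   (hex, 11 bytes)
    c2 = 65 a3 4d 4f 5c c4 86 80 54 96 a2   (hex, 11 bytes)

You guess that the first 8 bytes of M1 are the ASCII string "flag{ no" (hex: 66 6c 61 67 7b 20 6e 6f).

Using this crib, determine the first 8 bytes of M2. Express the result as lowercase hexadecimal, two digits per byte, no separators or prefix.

First, c1 ⊕ c2 = (M1 ⊕ K) ⊕ (M2 ⊕ K) = M1 ⊕ M2, so the key drops out. Then M2 = (M1 ⊕ M2) ⊕ M1 over the first 8 bytes.
byte 0: (8e XOR 65) XOR 66 = eb XOR 66 = 8d
byte 1: (28 XOR a3) XOR 6c = 8b XOR 6c = e7
byte 2: (7c XOR 4d) XOR 61 = 31 XOR 61 = 50
byte 3: (fe XOR 4f) XOR 67 = b1 XOR 67 = d6
byte 4: (c2 XOR 5c) XOR 7b = 9e XOR 7b = e5
byte 5: (fa XOR c4) XOR 20 = 3e XOR 20 = 1e
byte 6: (20 XOR 86) XOR 6e = a6 XOR 6e = c8
byte 7: (85 XOR 80) XOR 6f = 05 XOR 6f = 6a

8de750d6e51ec86a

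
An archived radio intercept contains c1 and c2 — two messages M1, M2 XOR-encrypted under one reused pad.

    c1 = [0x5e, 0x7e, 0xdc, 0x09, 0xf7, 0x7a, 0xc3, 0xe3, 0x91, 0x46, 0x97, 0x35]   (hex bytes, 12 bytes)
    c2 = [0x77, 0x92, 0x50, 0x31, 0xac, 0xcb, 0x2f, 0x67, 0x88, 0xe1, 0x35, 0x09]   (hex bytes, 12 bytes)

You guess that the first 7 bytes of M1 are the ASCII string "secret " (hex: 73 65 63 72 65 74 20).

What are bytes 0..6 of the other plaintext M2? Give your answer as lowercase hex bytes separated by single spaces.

5a 89 ef 4a 3e c5 cc

First, c1 ⊕ c2 = (M1 ⊕ K) ⊕ (M2 ⊕ K) = M1 ⊕ M2, so the key drops out. Then M2 = (M1 ⊕ M2) ⊕ M1 over the first 7 bytes.
byte 0: (5e XOR 77) XOR 73 = 29 XOR 73 = 5a
byte 1: (7e XOR 92) XOR 65 = ec XOR 65 = 89
byte 2: (dc XOR 50) XOR 63 = 8c XOR 63 = ef
byte 3: (09 XOR 31) XOR 72 = 38 XOR 72 = 4a
byte 4: (f7 XOR ac) XOR 65 = 5b XOR 65 = 3e
byte 5: (7a XOR cb) XOR 74 = b1 XOR 74 = c5
byte 6: (c3 XOR 2f) XOR 20 = ec XOR 20 = cc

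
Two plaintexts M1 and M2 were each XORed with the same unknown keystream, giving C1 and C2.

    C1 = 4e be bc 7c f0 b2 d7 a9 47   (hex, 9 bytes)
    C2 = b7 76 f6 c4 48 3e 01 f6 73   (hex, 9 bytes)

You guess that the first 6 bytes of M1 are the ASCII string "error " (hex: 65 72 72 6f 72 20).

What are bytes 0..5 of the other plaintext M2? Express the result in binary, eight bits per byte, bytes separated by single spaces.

10011100 10111010 00111000 11010111 11001010 10101100

First, C1 ⊕ C2 = (M1 ⊕ K) ⊕ (M2 ⊕ K) = M1 ⊕ M2, so the key drops out. Then M2 = (M1 ⊕ M2) ⊕ M1 over the first 6 bytes.
byte 0: (4e ⊕ b7) ⊕ 65 = f9 ⊕ 65 = 9c
byte 1: (be ⊕ 76) ⊕ 72 = c8 ⊕ 72 = ba
byte 2: (bc ⊕ f6) ⊕ 72 = 4a ⊕ 72 = 38
byte 3: (7c ⊕ c4) ⊕ 6f = b8 ⊕ 6f = d7
byte 4: (f0 ⊕ 48) ⊕ 72 = b8 ⊕ 72 = ca
byte 5: (b2 ⊕ 3e) ⊕ 20 = 8c ⊕ 20 = ac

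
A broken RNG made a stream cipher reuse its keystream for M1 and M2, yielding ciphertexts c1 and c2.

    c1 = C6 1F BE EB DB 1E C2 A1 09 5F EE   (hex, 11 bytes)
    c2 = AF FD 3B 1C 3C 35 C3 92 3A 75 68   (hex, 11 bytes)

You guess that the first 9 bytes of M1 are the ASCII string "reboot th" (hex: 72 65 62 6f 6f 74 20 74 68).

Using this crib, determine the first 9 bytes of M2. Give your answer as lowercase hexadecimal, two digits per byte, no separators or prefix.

First, c1 ⊕ c2 = (M1 ⊕ K) ⊕ (M2 ⊕ K) = M1 ⊕ M2, so the key drops out. Then M2 = (M1 ⊕ M2) ⊕ M1 over the first 9 bytes.
byte 0: (c6 xor af) xor 72 = 69 xor 72 = 1b
byte 1: (1f xor fd) xor 65 = e2 xor 65 = 87
byte 2: (be xor 3b) xor 62 = 85 xor 62 = e7
byte 3: (eb xor 1c) xor 6f = f7 xor 6f = 98
byte 4: (db xor 3c) xor 6f = e7 xor 6f = 88
byte 5: (1e xor 35) xor 74 = 2b xor 74 = 5f
byte 6: (c2 xor c3) xor 20 = 01 xor 20 = 21
byte 7: (a1 xor 92) xor 74 = 33 xor 74 = 47
byte 8: (09 xor 3a) xor 68 = 33 xor 68 = 5b

1b87e798885f21475b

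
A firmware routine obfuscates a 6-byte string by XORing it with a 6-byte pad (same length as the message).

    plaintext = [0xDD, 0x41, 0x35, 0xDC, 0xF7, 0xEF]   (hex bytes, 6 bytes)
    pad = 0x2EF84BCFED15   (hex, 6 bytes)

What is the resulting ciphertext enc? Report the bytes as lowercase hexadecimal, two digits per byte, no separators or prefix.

XOR is its own inverse, so applying the key byte-wise gives the result directly.
dd XOR 2e = f3
41 XOR f8 = b9
35 XOR 4b = 7e
dc XOR cf = 13
f7 XOR ed = 1a
ef XOR 15 = fa

f3b97e131afa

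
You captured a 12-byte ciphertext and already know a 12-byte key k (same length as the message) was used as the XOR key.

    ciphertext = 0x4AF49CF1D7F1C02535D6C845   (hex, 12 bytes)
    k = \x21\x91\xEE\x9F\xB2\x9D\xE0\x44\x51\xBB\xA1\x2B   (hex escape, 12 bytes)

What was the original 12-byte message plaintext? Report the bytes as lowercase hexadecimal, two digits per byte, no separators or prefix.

6b65726e656c2061646d696e

01001010 xor 00100001 = 01101011
11110100 xor 10010001 = 01100101
10011100 xor 11101110 = 01110010
11110001 xor 10011111 = 01101110
11010111 xor 10110010 = 01100101
11110001 xor 10011101 = 01101100
11000000 xor 11100000 = 00100000
00100101 xor 01000100 = 01100001
00110101 xor 01010001 = 01100100
11010110 xor 10111011 = 01101101
11001000 xor 10100001 = 01101001
01000101 xor 00101011 = 01101110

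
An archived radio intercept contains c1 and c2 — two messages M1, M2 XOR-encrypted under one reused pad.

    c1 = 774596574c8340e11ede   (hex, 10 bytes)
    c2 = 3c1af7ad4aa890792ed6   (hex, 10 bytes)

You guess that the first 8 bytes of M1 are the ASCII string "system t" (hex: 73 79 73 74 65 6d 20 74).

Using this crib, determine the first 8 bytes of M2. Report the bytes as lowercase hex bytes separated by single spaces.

First, c1 ⊕ c2 = (M1 ⊕ K) ⊕ (M2 ⊕ K) = M1 ⊕ M2, so the key drops out. Then M2 = (M1 ⊕ M2) ⊕ M1 over the first 8 bytes.
byte 0: (77 ⊕ 3c) ⊕ 73 = 4b ⊕ 73 = 38
byte 1: (45 ⊕ 1a) ⊕ 79 = 5f ⊕ 79 = 26
byte 2: (96 ⊕ f7) ⊕ 73 = 61 ⊕ 73 = 12
byte 3: (57 ⊕ ad) ⊕ 74 = fa ⊕ 74 = 8e
byte 4: (4c ⊕ 4a) ⊕ 65 = 06 ⊕ 65 = 63
byte 5: (83 ⊕ a8) ⊕ 6d = 2b ⊕ 6d = 46
byte 6: (40 ⊕ 90) ⊕ 20 = d0 ⊕ 20 = f0
byte 7: (e1 ⊕ 79) ⊕ 74 = 98 ⊕ 74 = ec

38 26 12 8e 63 46 f0 ec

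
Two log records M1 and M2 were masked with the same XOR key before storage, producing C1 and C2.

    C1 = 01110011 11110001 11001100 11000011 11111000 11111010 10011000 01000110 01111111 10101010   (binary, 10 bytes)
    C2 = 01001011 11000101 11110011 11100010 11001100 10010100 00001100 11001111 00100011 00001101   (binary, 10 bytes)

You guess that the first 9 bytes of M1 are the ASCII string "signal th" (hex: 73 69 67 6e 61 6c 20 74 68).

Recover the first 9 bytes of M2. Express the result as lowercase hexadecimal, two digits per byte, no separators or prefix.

4b5d584f5502b4fd34

First, C1 ⊕ C2 = (M1 ⊕ K) ⊕ (M2 ⊕ K) = M1 ⊕ M2, so the key drops out. Then M2 = (M1 ⊕ M2) ⊕ M1 over the first 9 bytes.
byte 0: (73 ⊕ 4b) ⊕ 73 = 38 ⊕ 73 = 4b
byte 1: (f1 ⊕ c5) ⊕ 69 = 34 ⊕ 69 = 5d
byte 2: (cc ⊕ f3) ⊕ 67 = 3f ⊕ 67 = 58
byte 3: (c3 ⊕ e2) ⊕ 6e = 21 ⊕ 6e = 4f
byte 4: (f8 ⊕ cc) ⊕ 61 = 34 ⊕ 61 = 55
byte 5: (fa ⊕ 94) ⊕ 6c = 6e ⊕ 6c = 02
byte 6: (98 ⊕ 0c) ⊕ 20 = 94 ⊕ 20 = b4
byte 7: (46 ⊕ cf) ⊕ 74 = 89 ⊕ 74 = fd
byte 8: (7f ⊕ 23) ⊕ 68 = 5c ⊕ 68 = 34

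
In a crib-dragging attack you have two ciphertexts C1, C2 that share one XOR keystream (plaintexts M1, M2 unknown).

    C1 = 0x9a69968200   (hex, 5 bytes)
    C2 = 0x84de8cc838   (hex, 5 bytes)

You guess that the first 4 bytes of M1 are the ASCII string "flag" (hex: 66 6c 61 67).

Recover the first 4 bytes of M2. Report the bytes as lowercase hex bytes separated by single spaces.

78 db 7b 2d

First, C1 ⊕ C2 = (M1 ⊕ K) ⊕ (M2 ⊕ K) = M1 ⊕ M2, so the key drops out. Then M2 = (M1 ⊕ M2) ⊕ M1 over the first 4 bytes.
byte 0: (9a XOR 84) XOR 66 = 1e XOR 66 = 78
byte 1: (69 XOR de) XOR 6c = b7 XOR 6c = db
byte 2: (96 XOR 8c) XOR 61 = 1a XOR 61 = 7b
byte 3: (82 XOR c8) XOR 67 = 4a XOR 67 = 2d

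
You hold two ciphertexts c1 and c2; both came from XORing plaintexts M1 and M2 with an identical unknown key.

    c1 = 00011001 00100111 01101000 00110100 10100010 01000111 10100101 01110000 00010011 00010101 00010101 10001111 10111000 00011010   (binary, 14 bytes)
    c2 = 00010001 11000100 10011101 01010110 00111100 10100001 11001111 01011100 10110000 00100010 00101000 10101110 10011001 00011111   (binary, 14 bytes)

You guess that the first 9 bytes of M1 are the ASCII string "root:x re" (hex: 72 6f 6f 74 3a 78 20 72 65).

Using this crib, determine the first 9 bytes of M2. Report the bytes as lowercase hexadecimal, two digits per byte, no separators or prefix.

First, c1 ⊕ c2 = (M1 ⊕ K) ⊕ (M2 ⊕ K) = M1 ⊕ M2, so the key drops out. Then M2 = (M1 ⊕ M2) ⊕ M1 over the first 9 bytes.
byte 0: (19 ⊕ 11) ⊕ 72 = 08 ⊕ 72 = 7a
byte 1: (27 ⊕ c4) ⊕ 6f = e3 ⊕ 6f = 8c
byte 2: (68 ⊕ 9d) ⊕ 6f = f5 ⊕ 6f = 9a
byte 3: (34 ⊕ 56) ⊕ 74 = 62 ⊕ 74 = 16
byte 4: (a2 ⊕ 3c) ⊕ 3a = 9e ⊕ 3a = a4
byte 5: (47 ⊕ a1) ⊕ 78 = e6 ⊕ 78 = 9e
byte 6: (a5 ⊕ cf) ⊕ 20 = 6a ⊕ 20 = 4a
byte 7: (70 ⊕ 5c) ⊕ 72 = 2c ⊕ 72 = 5e
byte 8: (13 ⊕ b0) ⊕ 65 = a3 ⊕ 65 = c6

7a8c9a16a49e4a5ec6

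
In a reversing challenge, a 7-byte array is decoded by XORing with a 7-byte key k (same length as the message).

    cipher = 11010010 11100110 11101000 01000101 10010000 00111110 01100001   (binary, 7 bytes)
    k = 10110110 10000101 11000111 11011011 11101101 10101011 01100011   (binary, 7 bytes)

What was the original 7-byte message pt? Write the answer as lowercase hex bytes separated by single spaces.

d2 ⊕ b6 = 64
e6 ⊕ 85 = 63
e8 ⊕ c7 = 2f
45 ⊕ db = 9e
90 ⊕ ed = 7d
3e ⊕ ab = 95
61 ⊕ 63 = 02

64 63 2f 9e 7d 95 02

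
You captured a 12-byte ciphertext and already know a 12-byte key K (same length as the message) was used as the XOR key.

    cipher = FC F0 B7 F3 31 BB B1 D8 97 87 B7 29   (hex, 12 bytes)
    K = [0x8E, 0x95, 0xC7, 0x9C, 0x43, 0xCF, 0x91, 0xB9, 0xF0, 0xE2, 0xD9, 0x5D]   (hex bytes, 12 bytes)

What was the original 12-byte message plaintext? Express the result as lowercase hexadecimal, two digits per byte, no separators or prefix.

7265706f7274206167656e74

byte 0: fc ^ 8e = 72
byte 1: f0 ^ 95 = 65
byte 2: b7 ^ c7 = 70
byte 3: f3 ^ 9c = 6f
byte 4: 31 ^ 43 = 72
byte 5: bb ^ cf = 74
byte 6: b1 ^ 91 = 20
byte 7: d8 ^ b9 = 61
byte 8: 97 ^ f0 = 67
byte 9: 87 ^ e2 = 65
byte 10: b7 ^ d9 = 6e
byte 11: 29 ^ 5d = 74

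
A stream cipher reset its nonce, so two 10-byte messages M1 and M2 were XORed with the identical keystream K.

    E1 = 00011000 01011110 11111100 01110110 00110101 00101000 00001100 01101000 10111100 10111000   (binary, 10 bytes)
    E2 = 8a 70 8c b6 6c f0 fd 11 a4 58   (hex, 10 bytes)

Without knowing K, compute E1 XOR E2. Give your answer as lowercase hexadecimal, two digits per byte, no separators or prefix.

922e70c059d8f17918e0

E1 ⊕ E2 = (M1 ⊕ K) ⊕ (M2 ⊕ K) = M1 ⊕ M2 — the shared key cancels under XOR.
byte 0: 18 ^ 8a = 92
byte 1: 5e ^ 70 = 2e
byte 2: fc ^ 8c = 70
byte 3: 76 ^ b6 = c0
byte 4: 35 ^ 6c = 59
byte 5: 28 ^ f0 = d8
byte 6: 0c ^ fd = f1
byte 7: 68 ^ 11 = 79
byte 8: bc ^ a4 = 18
byte 9: b8 ^ 58 = e0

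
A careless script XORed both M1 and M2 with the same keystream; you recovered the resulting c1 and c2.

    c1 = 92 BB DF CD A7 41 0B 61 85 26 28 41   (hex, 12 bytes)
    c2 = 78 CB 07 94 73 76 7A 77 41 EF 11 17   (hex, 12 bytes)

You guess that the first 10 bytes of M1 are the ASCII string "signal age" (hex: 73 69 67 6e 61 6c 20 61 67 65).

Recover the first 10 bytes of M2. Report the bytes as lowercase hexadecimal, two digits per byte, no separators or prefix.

First, c1 ⊕ c2 = (M1 ⊕ K) ⊕ (M2 ⊕ K) = M1 ⊕ M2, so the key drops out. Then M2 = (M1 ⊕ M2) ⊕ M1 over the first 10 bytes.
byte 0: (92 xor 78) xor 73 = ea xor 73 = 99
byte 1: (bb xor cb) xor 69 = 70 xor 69 = 19
byte 2: (df xor 07) xor 67 = d8 xor 67 = bf
byte 3: (cd xor 94) xor 6e = 59 xor 6e = 37
byte 4: (a7 xor 73) xor 61 = d4 xor 61 = b5
byte 5: (41 xor 76) xor 6c = 37 xor 6c = 5b
byte 6: (0b xor 7a) xor 20 = 71 xor 20 = 51
byte 7: (61 xor 77) xor 61 = 16 xor 61 = 77
byte 8: (85 xor 41) xor 67 = c4 xor 67 = a3
byte 9: (26 xor ef) xor 65 = c9 xor 65 = ac

9919bf37b55b5177a3ac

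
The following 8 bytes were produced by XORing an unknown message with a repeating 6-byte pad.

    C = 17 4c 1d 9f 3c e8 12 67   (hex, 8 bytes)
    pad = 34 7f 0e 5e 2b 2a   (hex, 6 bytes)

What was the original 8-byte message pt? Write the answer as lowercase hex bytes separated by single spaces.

23 33 13 c1 17 c2 26 18

The 6-byte key repeats, so the effective keystream is 34 7f 0e 5e 2b 2a 34 7f.
byte 0: 00010111 ⊕ 00110100 = 00100011
byte 1: 01001100 ⊕ 01111111 = 00110011
byte 2: 00011101 ⊕ 00001110 = 00010011
byte 3: 10011111 ⊕ 01011110 = 11000001
byte 4: 00111100 ⊕ 00101011 = 00010111
byte 5: 11101000 ⊕ 00101010 = 11000010
byte 6: 00010010 ⊕ 00110100 = 00100110
byte 7: 01100111 ⊕ 01111111 = 00011000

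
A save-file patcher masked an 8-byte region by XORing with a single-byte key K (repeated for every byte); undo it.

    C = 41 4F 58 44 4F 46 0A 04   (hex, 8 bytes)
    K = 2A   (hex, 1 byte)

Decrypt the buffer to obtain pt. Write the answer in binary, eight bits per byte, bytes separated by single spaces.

01101011 01100101 01110010 01101110 01100101 01101100 00100000 00101110

The 1-byte key repeats, so the effective keystream is 2a 2a 2a 2a 2a 2a 2a 2a.
byte 0:  65 XOR  42 = 107
byte 1:  79 XOR  42 = 101
byte 2:  88 XOR  42 = 114
byte 3:  68 XOR  42 = 110
byte 4:  79 XOR  42 = 101
byte 5:  70 XOR  42 = 108
byte 6:  10 XOR  42 =  32
byte 7:   4 XOR  42 =  46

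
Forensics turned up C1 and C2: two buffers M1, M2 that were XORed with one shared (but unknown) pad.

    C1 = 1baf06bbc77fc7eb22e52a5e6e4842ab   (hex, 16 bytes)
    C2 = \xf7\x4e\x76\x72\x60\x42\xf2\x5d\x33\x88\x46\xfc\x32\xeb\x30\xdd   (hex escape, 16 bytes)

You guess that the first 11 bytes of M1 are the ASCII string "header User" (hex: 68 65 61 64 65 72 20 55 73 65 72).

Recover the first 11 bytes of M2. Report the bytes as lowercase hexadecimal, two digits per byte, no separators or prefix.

848411adc24f15e362081e

First, C1 ⊕ C2 = (M1 ⊕ K) ⊕ (M2 ⊕ K) = M1 ⊕ M2, so the key drops out. Then M2 = (M1 ⊕ M2) ⊕ M1 over the first 11 bytes.
byte 0: (1b ^ f7) ^ 68 = ec ^ 68 = 84
byte 1: (af ^ 4e) ^ 65 = e1 ^ 65 = 84
byte 2: (06 ^ 76) ^ 61 = 70 ^ 61 = 11
byte 3: (bb ^ 72) ^ 64 = c9 ^ 64 = ad
byte 4: (c7 ^ 60) ^ 65 = a7 ^ 65 = c2
byte 5: (7f ^ 42) ^ 72 = 3d ^ 72 = 4f
byte 6: (c7 ^ f2) ^ 20 = 35 ^ 20 = 15
byte 7: (eb ^ 5d) ^ 55 = b6 ^ 55 = e3
byte 8: (22 ^ 33) ^ 73 = 11 ^ 73 = 62
byte 9: (e5 ^ 88) ^ 65 = 6d ^ 65 = 08
byte 10: (2a ^ 46) ^ 72 = 6c ^ 72 = 1e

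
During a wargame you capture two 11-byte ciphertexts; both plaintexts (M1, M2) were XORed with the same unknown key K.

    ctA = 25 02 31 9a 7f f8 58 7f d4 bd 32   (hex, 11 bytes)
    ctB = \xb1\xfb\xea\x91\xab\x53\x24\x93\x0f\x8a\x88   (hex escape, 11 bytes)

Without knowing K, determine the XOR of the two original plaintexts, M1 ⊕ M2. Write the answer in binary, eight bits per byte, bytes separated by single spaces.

ctA ⊕ ctB = (M1 ⊕ K) ⊕ (M2 ⊕ K) = M1 ⊕ M2 — the shared key cancels under XOR.
25 xor b1 = 94
02 xor fb = f9
31 xor ea = db
9a xor 91 = 0b
7f xor ab = d4
f8 xor 53 = ab
58 xor 24 = 7c
7f xor 93 = ec
d4 xor 0f = db
bd xor 8a = 37
32 xor 88 = ba

10010100 11111001 11011011 00001011 11010100 10101011 01111100 11101100 11011011 00110111 10111010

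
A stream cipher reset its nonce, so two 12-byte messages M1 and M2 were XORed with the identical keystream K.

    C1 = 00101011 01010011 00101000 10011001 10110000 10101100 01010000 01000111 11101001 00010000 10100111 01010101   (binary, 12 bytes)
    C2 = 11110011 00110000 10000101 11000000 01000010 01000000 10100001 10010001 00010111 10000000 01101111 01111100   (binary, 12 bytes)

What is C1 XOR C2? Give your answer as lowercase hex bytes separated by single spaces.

C1 ⊕ C2 = (M1 ⊕ K) ⊕ (M2 ⊕ K) = M1 ⊕ M2 — the shared key cancels under XOR.
byte 0:  43 XOR 243 = 216
byte 1:  83 XOR  48 =  99
byte 2:  40 XOR 133 = 173
byte 3: 153 XOR 192 =  89
byte 4: 176 XOR  66 = 242
byte 5: 172 XOR  64 = 236
byte 6:  80 XOR 161 = 241
byte 7:  71 XOR 145 = 214
byte 8: 233 XOR  23 = 254
byte 9:  16 XOR 128 = 144
byte 10: 167 XOR 111 = 200
byte 11:  85 XOR 124 =  41

d8 63 ad 59 f2 ec f1 d6 fe 90 c8 29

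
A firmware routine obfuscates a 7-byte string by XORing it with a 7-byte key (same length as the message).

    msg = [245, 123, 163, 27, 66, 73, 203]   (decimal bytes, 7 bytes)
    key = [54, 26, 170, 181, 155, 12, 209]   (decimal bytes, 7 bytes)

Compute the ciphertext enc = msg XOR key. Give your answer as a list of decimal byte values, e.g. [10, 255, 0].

XOR is its own inverse, so applying the key byte-wise gives the result directly.
f5 XOR 36 = c3
7b XOR 1a = 61
a3 XOR aa = 09
1b XOR b5 = ae
42 XOR 9b = d9
49 XOR 0c = 45
cb XOR d1 = 1a

[195, 97, 9, 174, 217, 69, 26]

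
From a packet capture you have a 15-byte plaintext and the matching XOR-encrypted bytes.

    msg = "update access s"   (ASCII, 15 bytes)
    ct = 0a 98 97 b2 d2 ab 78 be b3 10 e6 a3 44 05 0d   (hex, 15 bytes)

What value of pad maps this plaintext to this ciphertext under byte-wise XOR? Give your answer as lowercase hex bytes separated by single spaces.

Since ct = msg ⊕ pad, XORing both sides with msg gives pad = msg ⊕ ct.
75 ⊕ 0a = 7f
70 ⊕ 98 = e8
64 ⊕ 97 = f3
61 ⊕ b2 = d3
74 ⊕ d2 = a6
65 ⊕ ab = ce
20 ⊕ 78 = 58
61 ⊕ be = df
63 ⊕ b3 = d0
63 ⊕ 10 = 73
65 ⊕ e6 = 83
73 ⊕ a3 = d0
73 ⊕ 44 = 37
20 ⊕ 05 = 25
73 ⊕ 0d = 7e

7f e8 f3 d3 a6 ce 58 df d0 73 83 d0 37 25 7e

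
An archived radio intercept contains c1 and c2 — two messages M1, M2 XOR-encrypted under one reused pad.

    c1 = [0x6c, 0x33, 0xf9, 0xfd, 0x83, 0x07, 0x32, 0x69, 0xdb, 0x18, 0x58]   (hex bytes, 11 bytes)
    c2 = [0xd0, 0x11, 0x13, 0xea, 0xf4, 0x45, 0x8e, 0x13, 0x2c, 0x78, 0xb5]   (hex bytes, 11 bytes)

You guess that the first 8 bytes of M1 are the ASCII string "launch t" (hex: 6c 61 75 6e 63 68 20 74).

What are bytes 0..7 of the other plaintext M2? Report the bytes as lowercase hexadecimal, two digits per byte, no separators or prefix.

d0439f79142a9c0e

First, c1 ⊕ c2 = (M1 ⊕ K) ⊕ (M2 ⊕ K) = M1 ⊕ M2, so the key drops out. Then M2 = (M1 ⊕ M2) ⊕ M1 over the first 8 bytes.
byte 0: (6c XOR d0) XOR 6c = bc XOR 6c = d0
byte 1: (33 XOR 11) XOR 61 = 22 XOR 61 = 43
byte 2: (f9 XOR 13) XOR 75 = ea XOR 75 = 9f
byte 3: (fd XOR ea) XOR 6e = 17 XOR 6e = 79
byte 4: (83 XOR f4) XOR 63 = 77 XOR 63 = 14
byte 5: (07 XOR 45) XOR 68 = 42 XOR 68 = 2a
byte 6: (32 XOR 8e) XOR 20 = bc XOR 20 = 9c
byte 7: (69 XOR 13) XOR 74 = 7a XOR 74 = 0e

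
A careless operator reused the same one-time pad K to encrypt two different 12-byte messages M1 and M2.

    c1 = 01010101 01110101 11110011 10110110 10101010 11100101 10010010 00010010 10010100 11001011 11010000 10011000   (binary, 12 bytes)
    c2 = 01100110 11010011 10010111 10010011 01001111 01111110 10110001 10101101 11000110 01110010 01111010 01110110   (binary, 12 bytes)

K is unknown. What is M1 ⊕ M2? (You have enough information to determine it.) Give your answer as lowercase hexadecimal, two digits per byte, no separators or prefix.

c1 ⊕ c2 = (M1 ⊕ K) ⊕ (M2 ⊕ K) = M1 ⊕ M2 — the shared key cancels under XOR.
55 ⊕ 66 = 33
75 ⊕ d3 = a6
f3 ⊕ 97 = 64
b6 ⊕ 93 = 25
aa ⊕ 4f = e5
e5 ⊕ 7e = 9b
92 ⊕ b1 = 23
12 ⊕ ad = bf
94 ⊕ c6 = 52
cb ⊕ 72 = b9
d0 ⊕ 7a = aa
98 ⊕ 76 = ee

33a66425e59b23bf52b9aaee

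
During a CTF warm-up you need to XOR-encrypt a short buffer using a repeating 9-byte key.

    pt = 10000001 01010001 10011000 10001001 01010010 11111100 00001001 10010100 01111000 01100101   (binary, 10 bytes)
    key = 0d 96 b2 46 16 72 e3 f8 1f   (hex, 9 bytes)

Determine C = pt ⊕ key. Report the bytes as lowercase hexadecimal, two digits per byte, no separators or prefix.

8cc72acf448eea6c6768

The 9-byte key repeats, so the effective keystream is 0d 96 b2 46 16 72 e3 f8 1f 0d.
byte 0: 10000001 ^ 00001101 = 10001100
byte 1: 01010001 ^ 10010110 = 11000111
byte 2: 10011000 ^ 10110010 = 00101010
byte 3: 10001001 ^ 01000110 = 11001111
byte 4: 01010010 ^ 00010110 = 01000100
byte 5: 11111100 ^ 01110010 = 10001110
byte 6: 00001001 ^ 11100011 = 11101010
byte 7: 10010100 ^ 11111000 = 01101100
byte 8: 01111000 ^ 00011111 = 01100111
byte 9: 01100101 ^ 00001101 = 01101000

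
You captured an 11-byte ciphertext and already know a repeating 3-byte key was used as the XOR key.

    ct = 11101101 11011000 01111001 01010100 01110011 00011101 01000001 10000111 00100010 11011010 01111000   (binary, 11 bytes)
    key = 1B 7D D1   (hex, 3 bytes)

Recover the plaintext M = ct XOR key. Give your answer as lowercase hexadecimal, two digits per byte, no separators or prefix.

The 3-byte key repeats, so the effective keystream is 1b 7d d1 1b 7d d1 1b 7d d1 1b 7d.
byte 0: ed ⊕ 1b = f6
byte 1: d8 ⊕ 7d = a5
byte 2: 79 ⊕ d1 = a8
byte 3: 54 ⊕ 1b = 4f
byte 4: 73 ⊕ 7d = 0e
byte 5: 1d ⊕ d1 = cc
byte 6: 41 ⊕ 1b = 5a
byte 7: 87 ⊕ 7d = fa
byte 8: 22 ⊕ d1 = f3
byte 9: da ⊕ 1b = c1
byte 10: 78 ⊕ 7d = 05

f6a5a84f0ecc5afaf3c105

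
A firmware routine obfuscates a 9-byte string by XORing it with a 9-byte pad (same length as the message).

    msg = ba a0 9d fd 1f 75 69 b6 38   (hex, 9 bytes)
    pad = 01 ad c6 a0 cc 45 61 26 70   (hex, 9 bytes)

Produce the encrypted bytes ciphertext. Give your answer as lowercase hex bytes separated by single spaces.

XOR is its own inverse, so applying the key byte-wise gives the result directly.
ba XOR 01 = bb
a0 XOR ad = 0d
9d XOR c6 = 5b
fd XOR a0 = 5d
1f XOR cc = d3
75 XOR 45 = 30
69 XOR 61 = 08
b6 XOR 26 = 90
38 XOR 70 = 48

bb 0d 5b 5d d3 30 08 90 48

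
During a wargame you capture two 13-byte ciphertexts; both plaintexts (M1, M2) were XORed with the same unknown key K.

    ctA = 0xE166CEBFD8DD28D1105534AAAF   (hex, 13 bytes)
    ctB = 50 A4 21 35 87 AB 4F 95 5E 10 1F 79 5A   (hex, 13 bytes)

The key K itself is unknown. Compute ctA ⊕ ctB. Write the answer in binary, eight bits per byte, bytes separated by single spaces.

ctA ⊕ ctB = (M1 ⊕ K) ⊕ (M2 ⊕ K) = M1 ⊕ M2 — the shared key cancels under XOR.
byte 0: e1 ^ 50 = b1
byte 1: 66 ^ a4 = c2
byte 2: ce ^ 21 = ef
byte 3: bf ^ 35 = 8a
byte 4: d8 ^ 87 = 5f
byte 5: dd ^ ab = 76
byte 6: 28 ^ 4f = 67
byte 7: d1 ^ 95 = 44
byte 8: 10 ^ 5e = 4e
byte 9: 55 ^ 10 = 45
byte 10: 34 ^ 1f = 2b
byte 11: aa ^ 79 = d3
byte 12: af ^ 5a = f5

10110001 11000010 11101111 10001010 01011111 01110110 01100111 01000100 01001110 01000101 00101011 11010011 11110101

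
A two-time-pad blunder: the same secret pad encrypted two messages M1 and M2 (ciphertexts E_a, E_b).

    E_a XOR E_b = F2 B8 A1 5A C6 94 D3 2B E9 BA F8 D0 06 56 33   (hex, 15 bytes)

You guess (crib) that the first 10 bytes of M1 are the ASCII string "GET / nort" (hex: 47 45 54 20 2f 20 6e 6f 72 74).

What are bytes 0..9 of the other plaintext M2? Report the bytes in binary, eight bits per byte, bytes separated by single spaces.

10110101 11111101 11110101 01111010 11101001 10110100 10111101 01000100 10011011 11001110

Since E_a ⊕ E_b = M1 ⊕ M2, XORing with the guessed M1 bytes yields the corresponding M2 bytes: M2 = (E_a ⊕ E_b) ⊕ M1.
byte 0: 242 ⊕  71 = 181
byte 1: 184 ⊕  69 = 253
byte 2: 161 ⊕  84 = 245
byte 3:  90 ⊕  32 = 122
byte 4: 198 ⊕  47 = 233
byte 5: 148 ⊕  32 = 180
byte 6: 211 ⊕ 110 = 189
byte 7:  43 ⊕ 111 =  68
byte 8: 233 ⊕ 114 = 155
byte 9: 186 ⊕ 116 = 206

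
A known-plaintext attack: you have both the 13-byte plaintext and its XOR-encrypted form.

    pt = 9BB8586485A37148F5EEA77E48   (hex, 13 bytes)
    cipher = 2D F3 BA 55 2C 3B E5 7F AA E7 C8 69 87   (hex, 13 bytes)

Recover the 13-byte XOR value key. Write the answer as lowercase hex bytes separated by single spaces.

Since cipher = pt ⊕ key, XORing both sides with pt gives key = pt ⊕ cipher.
9b ^ 2d = b6
b8 ^ f3 = 4b
58 ^ ba = e2
64 ^ 55 = 31
85 ^ 2c = a9
a3 ^ 3b = 98
71 ^ e5 = 94
48 ^ 7f = 37
f5 ^ aa = 5f
ee ^ e7 = 09
a7 ^ c8 = 6f
7e ^ 69 = 17
48 ^ 87 = cf

b6 4b e2 31 a9 98 94 37 5f 09 6f 17 cf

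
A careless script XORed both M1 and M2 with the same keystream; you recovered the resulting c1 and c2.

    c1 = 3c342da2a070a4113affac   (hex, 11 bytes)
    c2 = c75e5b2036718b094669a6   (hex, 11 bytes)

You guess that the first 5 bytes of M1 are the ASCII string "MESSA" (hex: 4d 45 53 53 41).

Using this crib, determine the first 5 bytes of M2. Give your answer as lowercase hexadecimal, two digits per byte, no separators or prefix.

b62f25d1d7

First, c1 ⊕ c2 = (M1 ⊕ K) ⊕ (M2 ⊕ K) = M1 ⊕ M2, so the key drops out. Then M2 = (M1 ⊕ M2) ⊕ M1 over the first 5 bytes.
byte 0: (3c ^ c7) ^ 4d = fb ^ 4d = b6
byte 1: (34 ^ 5e) ^ 45 = 6a ^ 45 = 2f
byte 2: (2d ^ 5b) ^ 53 = 76 ^ 53 = 25
byte 3: (a2 ^ 20) ^ 53 = 82 ^ 53 = d1
byte 4: (a0 ^ 36) ^ 41 = 96 ^ 41 = d7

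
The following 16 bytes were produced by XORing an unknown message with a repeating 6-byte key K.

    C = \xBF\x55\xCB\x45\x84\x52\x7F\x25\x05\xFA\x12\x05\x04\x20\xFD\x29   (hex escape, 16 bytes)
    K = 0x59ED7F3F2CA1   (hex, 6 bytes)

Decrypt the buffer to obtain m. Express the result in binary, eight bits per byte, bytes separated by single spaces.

11100110 10111000 10110100 01111010 10101000 11110011 00100110 11001000 01111010 11000101 00111110 10100100 01011101 11001101 10000010 00010110

The 6-byte key repeats, so the effective keystream is 59 ed 7f 3f 2c a1 59 ed 7f 3f 2c a1 59 ed 7f 3f.
byte 0: bf xor 59 = e6
byte 1: 55 xor ed = b8
byte 2: cb xor 7f = b4
byte 3: 45 xor 3f = 7a
byte 4: 84 xor 2c = a8
byte 5: 52 xor a1 = f3
byte 6: 7f xor 59 = 26
byte 7: 25 xor ed = c8
byte 8: 05 xor 7f = 7a
byte 9: fa xor 3f = c5
byte 10: 12 xor 2c = 3e
byte 11: 05 xor a1 = a4
byte 12: 04 xor 59 = 5d
byte 13: 20 xor ed = cd
byte 14: fd xor 7f = 82
byte 15: 29 xor 3f = 16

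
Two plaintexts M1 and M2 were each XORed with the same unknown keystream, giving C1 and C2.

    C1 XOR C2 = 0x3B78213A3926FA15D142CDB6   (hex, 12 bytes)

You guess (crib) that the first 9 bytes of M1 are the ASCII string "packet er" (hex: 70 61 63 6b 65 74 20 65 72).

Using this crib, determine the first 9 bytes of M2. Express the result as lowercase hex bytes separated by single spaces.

4b 19 42 51 5c 52 da 70 a3

Since C1 ⊕ C2 = M1 ⊕ M2, XORing with the guessed M1 bytes yields the corresponding M2 bytes: M2 = (C1 ⊕ C2) ⊕ M1.
byte 0: 3b xor 70 = 4b
byte 1: 78 xor 61 = 19
byte 2: 21 xor 63 = 42
byte 3: 3a xor 6b = 51
byte 4: 39 xor 65 = 5c
byte 5: 26 xor 74 = 52
byte 6: fa xor 20 = da
byte 7: 15 xor 65 = 70
byte 8: d1 xor 72 = a3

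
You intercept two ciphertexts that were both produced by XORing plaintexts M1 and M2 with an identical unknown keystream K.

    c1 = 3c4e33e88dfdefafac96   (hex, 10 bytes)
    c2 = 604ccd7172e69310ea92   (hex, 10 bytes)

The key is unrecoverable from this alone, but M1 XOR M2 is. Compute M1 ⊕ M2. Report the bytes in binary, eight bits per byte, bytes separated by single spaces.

01011100 00000010 11111110 10011001 11111111 00011011 01111100 10111111 01000110 00000100

c1 ⊕ c2 = (M1 ⊕ K) ⊕ (M2 ⊕ K) = M1 ⊕ M2 — the shared key cancels under XOR.
byte 0: 00111100 XOR 01100000 = 01011100
byte 1: 01001110 XOR 01001100 = 00000010
byte 2: 00110011 XOR 11001101 = 11111110
byte 3: 11101000 XOR 01110001 = 10011001
byte 4: 10001101 XOR 01110010 = 11111111
byte 5: 11111101 XOR 11100110 = 00011011
byte 6: 11101111 XOR 10010011 = 01111100
byte 7: 10101111 XOR 00010000 = 10111111
byte 8: 10101100 XOR 11101010 = 01000110
byte 9: 10010110 XOR 10010010 = 00000100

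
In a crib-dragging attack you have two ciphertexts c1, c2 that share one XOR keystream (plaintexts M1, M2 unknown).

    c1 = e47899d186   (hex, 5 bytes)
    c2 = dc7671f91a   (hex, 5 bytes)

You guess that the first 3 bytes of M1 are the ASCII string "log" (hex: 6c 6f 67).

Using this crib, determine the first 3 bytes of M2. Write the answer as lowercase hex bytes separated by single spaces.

54 61 8f

First, c1 ⊕ c2 = (M1 ⊕ K) ⊕ (M2 ⊕ K) = M1 ⊕ M2, so the key drops out. Then M2 = (M1 ⊕ M2) ⊕ M1 over the first 3 bytes.
byte 0: (e4 ^ dc) ^ 6c = 38 ^ 6c = 54
byte 1: (78 ^ 76) ^ 6f = 0e ^ 6f = 61
byte 2: (99 ^ 71) ^ 67 = e8 ^ 67 = 8f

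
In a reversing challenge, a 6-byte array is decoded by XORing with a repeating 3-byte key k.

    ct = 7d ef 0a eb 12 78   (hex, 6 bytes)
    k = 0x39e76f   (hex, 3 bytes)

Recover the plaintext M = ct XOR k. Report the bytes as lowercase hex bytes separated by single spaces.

The 3-byte key repeats, so the effective keystream is 39 e7 6f 39 e7 6f.
byte 0: 125 xor  57 =  68
byte 1: 239 xor 231 =   8
byte 2:  10 xor 111 = 101
byte 3: 235 xor  57 = 210
byte 4:  18 xor 231 = 245
byte 5: 120 xor 111 =  23

44 08 65 d2 f5 17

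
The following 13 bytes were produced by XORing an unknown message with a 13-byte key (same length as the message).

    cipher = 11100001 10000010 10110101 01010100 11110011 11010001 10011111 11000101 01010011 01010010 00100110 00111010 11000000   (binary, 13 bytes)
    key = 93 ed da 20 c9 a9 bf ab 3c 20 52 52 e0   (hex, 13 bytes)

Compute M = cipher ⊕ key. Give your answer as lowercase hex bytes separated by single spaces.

72 6f 6f 74 3a 78 20 6e 6f 72 74 68 20

XOR is its own inverse, so applying the key byte-wise gives the result directly.
e1 XOR 93 = 72
82 XOR ed = 6f
b5 XOR da = 6f
54 XOR 20 = 74
f3 XOR c9 = 3a
d1 XOR a9 = 78
9f XOR bf = 20
c5 XOR ab = 6e
53 XOR 3c = 6f
52 XOR 20 = 72
26 XOR 52 = 74
3a XOR 52 = 68
c0 XOR e0 = 20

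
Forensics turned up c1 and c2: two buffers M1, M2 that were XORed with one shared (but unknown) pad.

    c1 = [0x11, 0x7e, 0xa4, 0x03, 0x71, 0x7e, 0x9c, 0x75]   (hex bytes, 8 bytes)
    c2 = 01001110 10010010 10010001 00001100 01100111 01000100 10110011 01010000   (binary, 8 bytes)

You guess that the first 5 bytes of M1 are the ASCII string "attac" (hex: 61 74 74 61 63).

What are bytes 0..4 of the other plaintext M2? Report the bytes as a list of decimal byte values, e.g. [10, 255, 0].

[62, 152, 65, 110, 117]

First, c1 ⊕ c2 = (M1 ⊕ K) ⊕ (M2 ⊕ K) = M1 ⊕ M2, so the key drops out. Then M2 = (M1 ⊕ M2) ⊕ M1 over the first 5 bytes.
byte 0: (11 ^ 4e) ^ 61 = 5f ^ 61 = 3e
byte 1: (7e ^ 92) ^ 74 = ec ^ 74 = 98
byte 2: (a4 ^ 91) ^ 74 = 35 ^ 74 = 41
byte 3: (03 ^ 0c) ^ 61 = 0f ^ 61 = 6e
byte 4: (71 ^ 67) ^ 63 = 16 ^ 63 = 75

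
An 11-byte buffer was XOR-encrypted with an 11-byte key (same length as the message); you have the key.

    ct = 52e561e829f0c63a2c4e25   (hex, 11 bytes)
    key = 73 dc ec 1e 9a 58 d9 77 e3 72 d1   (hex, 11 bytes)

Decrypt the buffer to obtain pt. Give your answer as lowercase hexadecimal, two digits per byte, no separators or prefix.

XOR is its own inverse, so applying the key byte-wise gives the result directly.
01010010 xor 01110011 = 00100001
11100101 xor 11011100 = 00111001
01100001 xor 11101100 = 10001101
11101000 xor 00011110 = 11110110
00101001 xor 10011010 = 10110011
11110000 xor 01011000 = 10101000
11000110 xor 11011001 = 00011111
00111010 xor 01110111 = 01001101
00101100 xor 11100011 = 11001111
01001110 xor 01110010 = 00111100
00100101 xor 11010001 = 11110100

21398df6b3a81f4dcf3cf4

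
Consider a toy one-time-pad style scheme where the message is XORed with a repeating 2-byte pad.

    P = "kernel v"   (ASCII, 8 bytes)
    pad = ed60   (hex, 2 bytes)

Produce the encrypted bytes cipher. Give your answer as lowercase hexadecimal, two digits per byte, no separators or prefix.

The 2-byte key repeats, so the effective keystream is ed 60 ed 60 ed 60 ed 60.
byte 0: 01101011 xor 11101101 = 10000110
byte 1: 01100101 xor 01100000 = 00000101
byte 2: 01110010 xor 11101101 = 10011111
byte 3: 01101110 xor 01100000 = 00001110
byte 4: 01100101 xor 11101101 = 10001000
byte 5: 01101100 xor 01100000 = 00001100
byte 6: 00100000 xor 11101101 = 11001101
byte 7: 01110110 xor 01100000 = 00010110

86059f0e880ccd16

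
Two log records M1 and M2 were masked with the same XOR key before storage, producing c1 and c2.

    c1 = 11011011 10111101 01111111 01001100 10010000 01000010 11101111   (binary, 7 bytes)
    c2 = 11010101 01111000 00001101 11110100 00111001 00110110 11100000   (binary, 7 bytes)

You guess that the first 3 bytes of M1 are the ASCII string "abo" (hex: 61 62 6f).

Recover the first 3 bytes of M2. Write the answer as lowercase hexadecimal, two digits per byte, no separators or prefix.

6fa71d

First, c1 ⊕ c2 = (M1 ⊕ K) ⊕ (M2 ⊕ K) = M1 ⊕ M2, so the key drops out. Then M2 = (M1 ⊕ M2) ⊕ M1 over the first 3 bytes.
byte 0: (db xor d5) xor 61 = 0e xor 61 = 6f
byte 1: (bd xor 78) xor 62 = c5 xor 62 = a7
byte 2: (7f xor 0d) xor 6f = 72 xor 6f = 1d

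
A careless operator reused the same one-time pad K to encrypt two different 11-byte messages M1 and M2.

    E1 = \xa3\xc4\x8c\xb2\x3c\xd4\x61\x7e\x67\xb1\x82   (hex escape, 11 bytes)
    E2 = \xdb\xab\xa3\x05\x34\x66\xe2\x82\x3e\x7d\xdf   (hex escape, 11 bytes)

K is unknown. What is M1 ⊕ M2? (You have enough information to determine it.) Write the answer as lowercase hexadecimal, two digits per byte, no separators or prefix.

E1 ⊕ E2 = (M1 ⊕ K) ⊕ (M2 ⊕ K) = M1 ⊕ M2 — the shared key cancels under XOR.
byte 0: a3 ^ db = 78
byte 1: c4 ^ ab = 6f
byte 2: 8c ^ a3 = 2f
byte 3: b2 ^ 05 = b7
byte 4: 3c ^ 34 = 08
byte 5: d4 ^ 66 = b2
byte 6: 61 ^ e2 = 83
byte 7: 7e ^ 82 = fc
byte 8: 67 ^ 3e = 59
byte 9: b1 ^ 7d = cc
byte 10: 82 ^ df = 5d

786f2fb708b283fc59cc5d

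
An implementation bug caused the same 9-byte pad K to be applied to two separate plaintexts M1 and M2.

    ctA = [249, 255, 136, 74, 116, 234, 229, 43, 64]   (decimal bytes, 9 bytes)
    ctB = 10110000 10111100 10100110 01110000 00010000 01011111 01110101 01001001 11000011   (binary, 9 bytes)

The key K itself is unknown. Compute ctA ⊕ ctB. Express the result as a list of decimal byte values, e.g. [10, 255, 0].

[73, 67, 46, 58, 100, 181, 144, 98, 131]

ctA ⊕ ctB = (M1 ⊕ K) ⊕ (M2 ⊕ K) = M1 ⊕ M2 — the shared key cancels under XOR.
f9 ^ b0 = 49
ff ^ bc = 43
88 ^ a6 = 2e
4a ^ 70 = 3a
74 ^ 10 = 64
ea ^ 5f = b5
e5 ^ 75 = 90
2b ^ 49 = 62
40 ^ c3 = 83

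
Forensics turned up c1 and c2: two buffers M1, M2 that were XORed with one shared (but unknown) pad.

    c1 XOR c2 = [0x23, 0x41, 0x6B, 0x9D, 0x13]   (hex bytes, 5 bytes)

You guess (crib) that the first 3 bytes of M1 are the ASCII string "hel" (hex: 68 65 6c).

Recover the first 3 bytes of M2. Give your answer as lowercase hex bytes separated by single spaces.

Since c1 ⊕ c2 = M1 ⊕ M2, XORing with the guessed M1 bytes yields the corresponding M2 bytes: M2 = (c1 ⊕ c2) ⊕ M1.
23 XOR 68 = 4b
41 XOR 65 = 24
6b XOR 6c = 07

4b 24 07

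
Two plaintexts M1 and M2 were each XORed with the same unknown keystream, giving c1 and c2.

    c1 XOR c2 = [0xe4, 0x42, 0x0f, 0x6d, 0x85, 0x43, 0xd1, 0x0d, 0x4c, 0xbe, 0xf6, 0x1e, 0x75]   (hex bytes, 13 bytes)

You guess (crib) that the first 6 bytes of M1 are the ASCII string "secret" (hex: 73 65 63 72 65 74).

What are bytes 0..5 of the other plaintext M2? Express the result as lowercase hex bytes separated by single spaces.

97 27 6c 1f e0 37

Since c1 ⊕ c2 = M1 ⊕ M2, XORing with the guessed M1 bytes yields the corresponding M2 bytes: M2 = (c1 ⊕ c2) ⊕ M1.
228 XOR 115 = 151
 66 XOR 101 =  39
 15 XOR  99 = 108
109 XOR 114 =  31
133 XOR 101 = 224
 67 XOR 116 =  55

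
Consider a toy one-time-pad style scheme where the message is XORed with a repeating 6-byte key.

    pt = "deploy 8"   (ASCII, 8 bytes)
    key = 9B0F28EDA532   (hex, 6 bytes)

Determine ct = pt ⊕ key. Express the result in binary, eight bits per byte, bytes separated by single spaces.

11111111 01101010 01011000 10000001 11001010 01001011 10111011 00110111

The 6-byte key repeats, so the effective keystream is 9b 0f 28 ed a5 32 9b 0f.
byte 0: 64 xor 9b = ff
byte 1: 65 xor 0f = 6a
byte 2: 70 xor 28 = 58
byte 3: 6c xor ed = 81
byte 4: 6f xor a5 = ca
byte 5: 79 xor 32 = 4b
byte 6: 20 xor 9b = bb
byte 7: 38 xor 0f = 37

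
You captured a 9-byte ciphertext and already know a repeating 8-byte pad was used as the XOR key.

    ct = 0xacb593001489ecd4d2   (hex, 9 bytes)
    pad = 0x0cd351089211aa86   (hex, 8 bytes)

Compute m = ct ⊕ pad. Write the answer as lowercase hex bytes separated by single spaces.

The 8-byte key repeats, so the effective keystream is 0c d3 51 08 92 11 aa 86 0c.
byte 0: ac ^ 0c = a0
byte 1: b5 ^ d3 = 66
byte 2: 93 ^ 51 = c2
byte 3: 00 ^ 08 = 08
byte 4: 14 ^ 92 = 86
byte 5: 89 ^ 11 = 98
byte 6: ec ^ aa = 46
byte 7: d4 ^ 86 = 52
byte 8: d2 ^ 0c = de

a0 66 c2 08 86 98 46 52 de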